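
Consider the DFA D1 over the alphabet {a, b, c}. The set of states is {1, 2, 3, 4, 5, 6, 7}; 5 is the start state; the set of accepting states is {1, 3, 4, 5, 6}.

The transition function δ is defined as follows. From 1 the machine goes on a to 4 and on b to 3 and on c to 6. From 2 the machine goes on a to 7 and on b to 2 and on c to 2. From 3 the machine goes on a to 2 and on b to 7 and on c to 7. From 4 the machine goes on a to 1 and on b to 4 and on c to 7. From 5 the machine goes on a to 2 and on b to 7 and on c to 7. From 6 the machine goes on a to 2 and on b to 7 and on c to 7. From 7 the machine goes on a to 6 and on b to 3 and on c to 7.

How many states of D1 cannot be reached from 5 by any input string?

BFS from 5 reaches {2, 3, 5, 6, 7}; the 2 state(s) 1, 4 are never visited.

2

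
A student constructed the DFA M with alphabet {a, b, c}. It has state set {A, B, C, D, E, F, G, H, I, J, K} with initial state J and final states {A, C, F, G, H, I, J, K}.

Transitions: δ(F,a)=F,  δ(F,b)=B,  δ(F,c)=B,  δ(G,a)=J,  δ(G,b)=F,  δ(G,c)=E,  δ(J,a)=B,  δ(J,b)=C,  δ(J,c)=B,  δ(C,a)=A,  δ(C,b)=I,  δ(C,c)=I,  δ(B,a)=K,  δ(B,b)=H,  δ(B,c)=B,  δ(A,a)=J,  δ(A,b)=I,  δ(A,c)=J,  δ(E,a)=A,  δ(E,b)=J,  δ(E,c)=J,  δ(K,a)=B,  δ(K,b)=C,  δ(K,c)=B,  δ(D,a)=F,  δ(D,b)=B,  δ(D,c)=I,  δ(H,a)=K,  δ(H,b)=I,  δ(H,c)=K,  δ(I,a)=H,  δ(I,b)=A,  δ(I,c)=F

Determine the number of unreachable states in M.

3

No path from J leads to D, E, G; the other 8 states are all reachable.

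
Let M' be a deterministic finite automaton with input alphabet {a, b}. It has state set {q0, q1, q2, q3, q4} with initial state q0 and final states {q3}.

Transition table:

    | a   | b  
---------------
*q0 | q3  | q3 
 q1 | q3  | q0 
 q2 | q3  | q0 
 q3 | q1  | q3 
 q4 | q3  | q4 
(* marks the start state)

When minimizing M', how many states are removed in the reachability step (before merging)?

No path from q0 leads to q2, q4; the other 3 states are all reachable.

2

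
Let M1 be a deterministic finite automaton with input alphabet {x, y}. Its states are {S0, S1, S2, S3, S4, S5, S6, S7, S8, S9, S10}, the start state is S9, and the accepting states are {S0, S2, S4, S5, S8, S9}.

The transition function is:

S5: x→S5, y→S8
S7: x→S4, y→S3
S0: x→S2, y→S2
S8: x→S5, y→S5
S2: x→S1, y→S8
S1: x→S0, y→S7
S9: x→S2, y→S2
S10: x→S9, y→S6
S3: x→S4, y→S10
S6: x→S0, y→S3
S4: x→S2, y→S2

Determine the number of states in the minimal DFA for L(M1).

4

All states are reachable from the start state.
Start with accepting vs non-accepting: {S0,S2,S4,S5,S8,S9} | {S1,S3,S6,S7,S10}.
Split {S0,S2,S4,S5,S8,S9} by δ(·,x) → {S0,S4,S5,S8,S9} and {S2}.
Refine {S0,S4,S5,S8,S9} on symbol x: members go to different blocks, giving {S0,S4,S9} and {S5,S8}.
Stable partition: {S0,S4,S9} | {S1,S3,S6,S7,S10} | {S2} | {S5,S8} — 4 equivalence classes.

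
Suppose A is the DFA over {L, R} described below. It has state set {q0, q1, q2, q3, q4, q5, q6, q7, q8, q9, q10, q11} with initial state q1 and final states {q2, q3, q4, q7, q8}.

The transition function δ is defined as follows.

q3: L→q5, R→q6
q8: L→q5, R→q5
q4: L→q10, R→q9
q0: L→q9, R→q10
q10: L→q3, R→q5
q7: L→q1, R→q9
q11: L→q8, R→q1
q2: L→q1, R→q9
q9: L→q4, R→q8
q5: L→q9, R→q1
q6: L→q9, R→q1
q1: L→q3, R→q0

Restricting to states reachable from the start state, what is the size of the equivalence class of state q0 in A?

3

Reachable states from the start: {q0,q1,q3,q4,q5,q6,q8,q9,q10}. Unreachable: {q2,q7,q11} — drop them.
P0 = {q3,q4,q8} | {q0,q1,q5,q6,q9,q10}.
On input L, block {q0,q1,q5,q6,q9,q10} splits into {q0,q5,q6} and {q1,q9,q10}.
Refine {q3,q4,q8} on symbol L: members go to different blocks, giving {q3,q8} and {q4}.
Refine {q1,q9,q10} on symbol L: members go to different blocks, giving {q1,q10} and {q9}.
No further refinement is possible. Final partition (5 blocks): {q3,q8} | {q0,q5,q6} | {q1,q10} | {q4} | {q9}.
State q0 belongs to the block {q0,q5,q6}, which has 3 states.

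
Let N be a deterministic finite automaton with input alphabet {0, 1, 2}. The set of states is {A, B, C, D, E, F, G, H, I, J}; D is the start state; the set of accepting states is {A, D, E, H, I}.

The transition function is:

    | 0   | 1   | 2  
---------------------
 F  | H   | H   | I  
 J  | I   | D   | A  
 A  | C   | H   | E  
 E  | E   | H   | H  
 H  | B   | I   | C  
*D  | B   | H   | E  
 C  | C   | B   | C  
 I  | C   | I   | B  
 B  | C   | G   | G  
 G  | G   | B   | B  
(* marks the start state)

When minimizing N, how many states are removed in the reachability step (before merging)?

No path from D leads to A, F, J; the other 7 states are all reachable.

3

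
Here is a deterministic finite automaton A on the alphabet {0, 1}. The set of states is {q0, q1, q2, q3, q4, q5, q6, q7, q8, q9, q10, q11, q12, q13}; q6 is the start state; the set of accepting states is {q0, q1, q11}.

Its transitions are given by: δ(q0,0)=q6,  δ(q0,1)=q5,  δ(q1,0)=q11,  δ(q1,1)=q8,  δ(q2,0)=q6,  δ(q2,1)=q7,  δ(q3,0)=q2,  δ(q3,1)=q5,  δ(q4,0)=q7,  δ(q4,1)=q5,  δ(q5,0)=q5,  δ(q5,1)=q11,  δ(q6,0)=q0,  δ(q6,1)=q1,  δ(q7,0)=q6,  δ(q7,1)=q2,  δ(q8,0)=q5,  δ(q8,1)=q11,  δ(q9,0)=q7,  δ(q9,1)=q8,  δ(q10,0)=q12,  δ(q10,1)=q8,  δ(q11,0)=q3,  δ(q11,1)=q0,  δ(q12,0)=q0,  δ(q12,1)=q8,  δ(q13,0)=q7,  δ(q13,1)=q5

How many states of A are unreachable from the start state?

5

Starting at q6 and following transitions, the reachable set is {q0, q1, q2, q3, q5, q6, q7, q8, q11}. That leaves q4, q9, q10, q12, q13 unreachable — 5 in total.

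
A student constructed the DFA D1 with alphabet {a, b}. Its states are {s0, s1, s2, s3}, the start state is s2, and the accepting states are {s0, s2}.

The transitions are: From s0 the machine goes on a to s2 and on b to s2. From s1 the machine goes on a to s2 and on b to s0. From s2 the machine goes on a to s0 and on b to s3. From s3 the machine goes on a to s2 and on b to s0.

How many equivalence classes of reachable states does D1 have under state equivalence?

First remove the unreachable states {s1}; 3 states remain.
Start with accepting vs non-accepting: {s0,s2} | {s3}.
Refine {s0,s2} on symbol b: members go to different blocks, giving {s0} and {s2}.
No further refinement is possible. Final partition (3 blocks): {s0} | {s3} | {s2}.

3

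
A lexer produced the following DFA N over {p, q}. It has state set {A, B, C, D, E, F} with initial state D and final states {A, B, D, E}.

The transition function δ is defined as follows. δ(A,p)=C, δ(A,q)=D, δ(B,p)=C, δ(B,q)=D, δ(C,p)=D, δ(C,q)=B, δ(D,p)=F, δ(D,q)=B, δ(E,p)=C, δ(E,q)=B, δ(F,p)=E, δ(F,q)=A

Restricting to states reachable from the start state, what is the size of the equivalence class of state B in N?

All states are reachable from the start state.
P0 = {A,B,D,E} | {C,F}.
The partition is now stable with 2 blocks: {A,B,D,E} | {C,F}.
State B belongs to the block {A,B,D,E}, which has 4 states.

4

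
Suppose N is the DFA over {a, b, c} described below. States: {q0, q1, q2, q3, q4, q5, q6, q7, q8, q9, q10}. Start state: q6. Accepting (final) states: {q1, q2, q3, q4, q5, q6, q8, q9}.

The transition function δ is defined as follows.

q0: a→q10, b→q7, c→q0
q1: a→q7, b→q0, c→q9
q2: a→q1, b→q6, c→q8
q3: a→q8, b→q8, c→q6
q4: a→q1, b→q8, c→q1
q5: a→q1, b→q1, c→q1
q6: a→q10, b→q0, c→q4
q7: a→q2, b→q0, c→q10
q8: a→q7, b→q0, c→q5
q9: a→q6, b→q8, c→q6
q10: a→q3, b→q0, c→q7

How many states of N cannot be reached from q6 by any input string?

Every one of the 11 states is reachable from q6.

0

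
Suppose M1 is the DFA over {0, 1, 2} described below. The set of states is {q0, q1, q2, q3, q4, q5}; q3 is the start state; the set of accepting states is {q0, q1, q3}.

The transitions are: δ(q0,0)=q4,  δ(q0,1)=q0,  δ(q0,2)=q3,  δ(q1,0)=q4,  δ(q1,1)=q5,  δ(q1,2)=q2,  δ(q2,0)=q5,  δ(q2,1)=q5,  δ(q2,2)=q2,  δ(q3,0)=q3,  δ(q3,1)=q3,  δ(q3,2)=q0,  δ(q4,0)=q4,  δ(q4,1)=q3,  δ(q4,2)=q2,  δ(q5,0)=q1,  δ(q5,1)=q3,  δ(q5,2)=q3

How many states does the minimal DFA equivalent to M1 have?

6

All states are reachable from the start state.
Start with accepting vs non-accepting: {q0,q1,q3} | {q2,q4,q5}.
Refine {q0,q1,q3} on symbol 0: members go to different blocks, giving {q0,q1} and {q3}.
Refine {q0,q1} on symbol 1: members go to different blocks, giving {q0} and {q1}.
Split {q2,q4,q5} by δ(·,0) → {q2,q4} and {q5}.
On input 0, block {q2,q4} splits into {q2} and {q4}.
Stable partition: {q0} | {q2} | {q3} | {q1} | {q5} | {q4} — 6 equivalence classes.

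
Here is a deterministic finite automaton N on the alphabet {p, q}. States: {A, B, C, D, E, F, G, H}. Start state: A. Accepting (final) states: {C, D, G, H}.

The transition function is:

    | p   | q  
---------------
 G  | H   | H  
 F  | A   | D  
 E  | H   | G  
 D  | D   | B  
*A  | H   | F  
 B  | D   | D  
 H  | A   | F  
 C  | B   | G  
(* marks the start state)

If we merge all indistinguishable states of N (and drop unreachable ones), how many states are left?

First remove the unreachable states {C,E,G}; 5 states remain.
P0 = {D,H} | {A,B,F}.
On input p, block {D,H} splits into {D} and {H}.
Refine {A,B,F} on symbol p: members go to different blocks, giving {A} and {B} and {F}.
No further refinement is possible. Final partition (5 blocks): {D} | {A} | {H} | {B} | {F}.

5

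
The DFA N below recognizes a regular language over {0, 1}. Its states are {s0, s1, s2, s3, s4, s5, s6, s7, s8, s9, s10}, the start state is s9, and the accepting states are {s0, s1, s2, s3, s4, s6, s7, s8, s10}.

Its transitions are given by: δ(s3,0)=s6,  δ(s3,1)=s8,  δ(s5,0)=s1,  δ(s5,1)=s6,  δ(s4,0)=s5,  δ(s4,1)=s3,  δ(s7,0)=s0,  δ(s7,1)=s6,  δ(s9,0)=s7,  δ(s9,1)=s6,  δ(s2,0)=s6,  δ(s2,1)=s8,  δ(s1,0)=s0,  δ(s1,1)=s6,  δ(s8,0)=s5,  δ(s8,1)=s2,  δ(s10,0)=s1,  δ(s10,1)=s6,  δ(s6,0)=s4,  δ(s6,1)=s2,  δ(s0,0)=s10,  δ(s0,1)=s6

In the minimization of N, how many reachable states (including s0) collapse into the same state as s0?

4

Start with accepting vs non-accepting: {s0,s1,s2,s3,s4,s6,s7,s8,s10} | {s5,s9}.
On input 0, block {s0,s1,s2,s3,s4,s6,s7,s8,s10} splits into {s0,s1,s2,s3,s6,s7,s10} and {s4,s8}.
On input 0, block {s0,s1,s2,s3,s6,s7,s10} splits into {s0,s1,s2,s3,s7,s10} and {s6}.
On input 0, block {s0,s1,s2,s3,s7,s10} splits into {s0,s1,s7,s10} and {s2,s3}.
No further refinement is possible. Final partition (5 blocks): {s0,s1,s7,s10} | {s5,s9} | {s4,s8} | {s6} | {s2,s3}.
The equivalence class containing s0 is {s0,s1,s7,s10}, of size 4.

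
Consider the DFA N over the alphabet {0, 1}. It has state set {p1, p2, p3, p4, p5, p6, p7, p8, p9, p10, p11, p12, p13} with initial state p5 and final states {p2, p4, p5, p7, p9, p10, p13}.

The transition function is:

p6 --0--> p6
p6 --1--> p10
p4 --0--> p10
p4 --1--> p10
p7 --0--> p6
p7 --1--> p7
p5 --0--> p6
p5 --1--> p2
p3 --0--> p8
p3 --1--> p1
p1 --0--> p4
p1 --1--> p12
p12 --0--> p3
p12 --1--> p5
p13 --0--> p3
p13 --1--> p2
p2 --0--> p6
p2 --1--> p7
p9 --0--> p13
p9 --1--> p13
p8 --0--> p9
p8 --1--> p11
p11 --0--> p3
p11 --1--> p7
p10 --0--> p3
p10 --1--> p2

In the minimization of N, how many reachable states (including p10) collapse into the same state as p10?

Start with accepting vs non-accepting: {p2,p4,p5,p7,p9,p10,p13} | {p1,p3,p6,p8,p11,p12}.
Refine {p2,p4,p5,p7,p9,p10,p13} on symbol 0: members go to different blocks, giving {p2,p5,p7,p10,p13} and {p4,p9}.
On input 0, block {p1,p3,p6,p8,p11,p12} splits into {p3,p6,p11,p12} and {p1,p8}.
Split {p3,p6,p11,p12} by δ(·,0) → {p6,p11,p12} and {p3}.
Split {p2,p5,p7,p10,p13} by δ(·,0) → {p2,p5,p7} and {p10,p13}.
Split {p6,p11,p12} by δ(·,0) → {p11,p12} and {p6}.
No further refinement is possible. Final partition (7 blocks): {p2,p5,p7} | {p11,p12} | {p4,p9} | {p1,p8} | {p3} | {p10,p13} | {p6}.
The equivalence class containing p10 is {p10,p13}, of size 2.

2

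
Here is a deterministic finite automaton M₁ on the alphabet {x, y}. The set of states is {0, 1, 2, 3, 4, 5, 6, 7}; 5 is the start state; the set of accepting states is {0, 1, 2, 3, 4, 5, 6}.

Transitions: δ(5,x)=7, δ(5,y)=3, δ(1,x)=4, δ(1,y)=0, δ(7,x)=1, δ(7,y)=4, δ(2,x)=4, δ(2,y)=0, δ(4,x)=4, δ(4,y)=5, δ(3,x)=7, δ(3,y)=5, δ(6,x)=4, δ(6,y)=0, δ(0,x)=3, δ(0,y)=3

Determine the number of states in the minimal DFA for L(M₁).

States {2,6} cannot be reached from the start state, so discard them.
Start with accepting vs non-accepting: {0,1,3,4,5} | {7}.
On input x, block {0,1,3,4,5} splits into {0,1,4} and {3,5}.
Split {0,1,4} by δ(·,x) → {1,4} and {0}.
Split {1,4} by δ(·,y) → {1} and {4}.
The partition is now stable with 5 blocks: {1} | {7} | {3,5} | {0} | {4}.

5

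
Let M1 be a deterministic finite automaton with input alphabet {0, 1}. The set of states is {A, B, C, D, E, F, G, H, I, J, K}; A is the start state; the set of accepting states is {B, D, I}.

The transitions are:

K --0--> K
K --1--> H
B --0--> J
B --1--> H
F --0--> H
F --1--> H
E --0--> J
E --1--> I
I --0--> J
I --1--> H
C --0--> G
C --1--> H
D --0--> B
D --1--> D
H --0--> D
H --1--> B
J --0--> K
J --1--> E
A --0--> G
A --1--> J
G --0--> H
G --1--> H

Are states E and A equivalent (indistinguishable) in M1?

Reachable states from the start: {A,B,D,E,G,H,I,J,K}. Unreachable: {C,F} — drop them.
Start with accepting vs non-accepting: {B,D,I} | {A,E,G,H,J,K}.
On input 0, block {B,D,I} splits into {B,I} and {D}.
On input 0, block {A,E,G,H,J,K} splits into {A,E,G,J,K} and {H}.
On input 0, block {A,E,G,J,K} splits into {A,E,J,K} and {G}.
Split {A,E,J,K} by δ(·,0) → {E,J,K} and {A}.
Split {E,J,K} by δ(·,1) → {E} and {J} and {K}.
No further refinement is possible. Final partition (8 blocks): {B,I} | {E} | {D} | {H} | {G} | {A} | {J} | {K}.
E and A end up in different blocks, so they are distinguishable. For instance, the string '1' is accepted from only E.

No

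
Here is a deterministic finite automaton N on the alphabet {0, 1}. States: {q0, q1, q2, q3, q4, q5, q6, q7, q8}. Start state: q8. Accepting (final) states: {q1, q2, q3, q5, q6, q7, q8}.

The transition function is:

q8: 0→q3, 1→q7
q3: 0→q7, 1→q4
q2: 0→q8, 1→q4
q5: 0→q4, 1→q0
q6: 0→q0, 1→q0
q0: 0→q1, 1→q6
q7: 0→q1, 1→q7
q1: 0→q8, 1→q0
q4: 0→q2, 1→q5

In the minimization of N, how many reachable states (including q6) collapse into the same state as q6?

All states are reachable from the start state.
Start with accepting vs non-accepting: {q1,q2,q3,q5,q6,q7,q8} | {q0,q4}.
Refine {q1,q2,q3,q5,q6,q7,q8} on symbol 0: members go to different blocks, giving {q1,q2,q3,q7,q8} and {q5,q6}.
Refine {q1,q2,q3,q7,q8} on symbol 1: members go to different blocks, giving {q1,q2,q3} and {q7,q8}.
The partition is now stable with 4 blocks: {q1,q2,q3} | {q0,q4} | {q5,q6} | {q7,q8}.
The equivalence class containing q6 is {q5,q6}, of size 2.

2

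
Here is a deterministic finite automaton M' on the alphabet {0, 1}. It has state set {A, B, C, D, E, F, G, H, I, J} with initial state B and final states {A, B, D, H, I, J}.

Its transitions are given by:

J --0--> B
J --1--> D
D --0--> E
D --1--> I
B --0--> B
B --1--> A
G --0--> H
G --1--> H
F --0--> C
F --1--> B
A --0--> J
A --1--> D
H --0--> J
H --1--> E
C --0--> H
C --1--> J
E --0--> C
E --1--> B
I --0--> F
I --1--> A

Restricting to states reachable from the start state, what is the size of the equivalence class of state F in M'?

States {G} cannot be reached from the start state, so discard them.
P0 = {A,B,D,H,I,J} | {C,E,F}.
Split {A,B,D,H,I,J} by δ(·,0) → {A,B,H,J} and {D,I}.
Refine {A,B,H,J} on symbol 1: members go to different blocks, giving {A,J} and {B} and {H}.
Split {A,J} by δ(·,0) → {A} and {J}.
Split {C,E,F} by δ(·,0) → {E,F} and {C}.
Refine {D,I} on symbol 1: members go to different blocks, giving {D} and {I}.
No further refinement is possible. Final partition (8 blocks): {A} | {E,F} | {D} | {B} | {H} | {J} | {C} | {I}.
The equivalence class containing F is {E,F}, of size 2.

2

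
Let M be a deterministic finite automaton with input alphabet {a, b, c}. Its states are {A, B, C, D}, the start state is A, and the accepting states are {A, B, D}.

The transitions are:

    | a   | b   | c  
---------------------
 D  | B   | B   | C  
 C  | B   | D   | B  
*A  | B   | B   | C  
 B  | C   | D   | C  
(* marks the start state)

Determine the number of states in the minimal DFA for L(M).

3

Every state is reachable, so we keep all 4.
Initial partition by acceptance: {A,B,D} | {C}.
Split {A,B,D} by δ(·,a) → {A,D} and {B}.
No further refinement is possible. Final partition (3 blocks): {A,D} | {C} | {B}.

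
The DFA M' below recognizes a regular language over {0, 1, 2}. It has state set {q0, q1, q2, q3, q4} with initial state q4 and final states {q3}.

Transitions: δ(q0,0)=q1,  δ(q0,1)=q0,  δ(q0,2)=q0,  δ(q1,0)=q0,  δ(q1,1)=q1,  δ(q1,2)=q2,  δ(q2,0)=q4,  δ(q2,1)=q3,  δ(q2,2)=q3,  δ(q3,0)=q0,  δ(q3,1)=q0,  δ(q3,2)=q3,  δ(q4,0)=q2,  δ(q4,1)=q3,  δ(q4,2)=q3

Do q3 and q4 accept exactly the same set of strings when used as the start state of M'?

No

P0 = {q3} | {q0,q1,q2,q4}.
Split {q0,q1,q2,q4} by δ(·,1) → {q0,q1} and {q2,q4}.
Split {q0,q1} by δ(·,2) → {q0} and {q1}.
Stable partition: {q3} | {q0} | {q2,q4} | {q1} — 4 equivalence classes.
q3 and q4 end up in different blocks, so they are distinguishable. For instance, the string 'ε' is accepted from only q3.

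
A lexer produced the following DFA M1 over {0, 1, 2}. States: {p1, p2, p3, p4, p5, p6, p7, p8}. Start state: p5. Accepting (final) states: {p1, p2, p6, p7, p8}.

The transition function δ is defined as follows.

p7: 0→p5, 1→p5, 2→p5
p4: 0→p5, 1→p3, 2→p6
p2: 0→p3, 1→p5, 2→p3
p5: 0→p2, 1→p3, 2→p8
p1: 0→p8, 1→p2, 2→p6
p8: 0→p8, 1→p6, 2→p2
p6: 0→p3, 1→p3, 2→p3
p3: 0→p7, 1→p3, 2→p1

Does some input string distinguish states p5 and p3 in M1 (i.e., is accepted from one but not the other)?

States {p4} cannot be reached from the start state, so discard them.
Initial partition by acceptance: {p1,p2,p6,p7,p8} | {p3,p5}.
Split {p1,p2,p6,p7,p8} by δ(·,0) → {p2,p6,p7} and {p1,p8}.
Stable partition: {p2,p6,p7} | {p3,p5} | {p1,p8} — 3 equivalence classes.
p5 and p3 lie in the same block of the stable partition, so they are equivalent — no string distinguishes them.

No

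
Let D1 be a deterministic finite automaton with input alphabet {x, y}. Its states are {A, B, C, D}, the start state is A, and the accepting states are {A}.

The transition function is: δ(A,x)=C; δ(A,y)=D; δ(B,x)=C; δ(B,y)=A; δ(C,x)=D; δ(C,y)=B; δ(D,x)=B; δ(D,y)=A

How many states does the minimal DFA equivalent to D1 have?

4

P0 = {A} | {B,C,D}.
Split {B,C,D} by δ(·,y) → {B,D} and {C}.
On input x, block {B,D} splits into {B} and {D}.
Stable partition: {A} | {B} | {C} | {D} — 4 equivalence classes.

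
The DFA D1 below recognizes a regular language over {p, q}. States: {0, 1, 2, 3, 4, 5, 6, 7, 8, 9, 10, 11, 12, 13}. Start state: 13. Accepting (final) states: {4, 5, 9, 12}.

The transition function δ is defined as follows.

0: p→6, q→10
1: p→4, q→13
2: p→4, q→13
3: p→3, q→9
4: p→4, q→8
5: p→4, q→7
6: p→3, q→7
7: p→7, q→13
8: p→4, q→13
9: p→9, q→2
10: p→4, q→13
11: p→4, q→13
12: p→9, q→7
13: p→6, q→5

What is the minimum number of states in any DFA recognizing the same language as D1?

First remove the unreachable states {0,1,10,11,12}; 9 states remain.
Start with accepting vs non-accepting: {4,5,9} | {2,3,6,7,8,13}.
Refine {2,3,6,7,8,13} on symbol p: members go to different blocks, giving {3,6,7,13} and {2,8}.
Split {4,5,9} by δ(·,q) → {4,9} and {5}.
On input q, block {3,6,7,13} splits into {6,7} and {3} and {13}.
On input p, block {6,7} splits into {6} and {7}.
No further refinement is possible. Final partition (7 blocks): {4,9} | {6} | {2,8} | {5} | {3} | {13} | {7}.

7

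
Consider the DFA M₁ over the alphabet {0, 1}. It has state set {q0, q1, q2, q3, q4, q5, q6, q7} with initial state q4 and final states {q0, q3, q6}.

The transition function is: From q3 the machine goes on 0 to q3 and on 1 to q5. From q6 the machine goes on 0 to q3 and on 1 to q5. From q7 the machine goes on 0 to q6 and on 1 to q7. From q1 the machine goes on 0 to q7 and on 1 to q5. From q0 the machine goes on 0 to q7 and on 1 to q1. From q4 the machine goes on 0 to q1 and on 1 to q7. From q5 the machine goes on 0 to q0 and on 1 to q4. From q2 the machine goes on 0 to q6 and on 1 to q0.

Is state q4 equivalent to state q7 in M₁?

No

Reachable states from the start: {q0,q1,q3,q4,q5,q6,q7}. Unreachable: {q2} — drop them.
P0 = {q0,q3,q6} | {q1,q4,q5,q7}.
Split {q0,q3,q6} by δ(·,0) → {q3,q6} and {q0}.
Refine {q1,q4,q5,q7} on symbol 0: members go to different blocks, giving {q1,q4} and {q5} and {q7}.
Split {q1,q4} by δ(·,0) → {q1} and {q4}.
The partition is now stable with 6 blocks: {q3,q6} | {q1} | {q0} | {q5} | {q7} | {q4}.
q4 and q7 end up in different blocks, so they are distinguishable. For instance, the string '0' is accepted from only q7.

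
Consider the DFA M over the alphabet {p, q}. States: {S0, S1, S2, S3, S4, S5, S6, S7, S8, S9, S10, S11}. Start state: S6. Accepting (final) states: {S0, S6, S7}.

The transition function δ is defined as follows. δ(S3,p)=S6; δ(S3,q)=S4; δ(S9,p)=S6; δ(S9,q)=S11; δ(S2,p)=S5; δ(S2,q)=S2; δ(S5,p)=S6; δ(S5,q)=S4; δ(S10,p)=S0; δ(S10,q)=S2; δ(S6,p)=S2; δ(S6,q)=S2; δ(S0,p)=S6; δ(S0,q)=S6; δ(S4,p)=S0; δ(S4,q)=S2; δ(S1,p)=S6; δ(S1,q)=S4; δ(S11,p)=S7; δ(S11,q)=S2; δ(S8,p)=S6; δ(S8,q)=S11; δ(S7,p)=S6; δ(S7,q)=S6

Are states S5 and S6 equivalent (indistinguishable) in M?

No

Reachable states from the start: {S0,S2,S4,S5,S6}. Unreachable: {S1,S3,S7,S8,S9,S10,S11} — drop them.
Initial partition by acceptance: {S0,S6} | {S2,S4,S5}.
Split {S0,S6} by δ(·,p) → {S0} and {S6}.
Split {S2,S4,S5} by δ(·,p) → {S2} and {S4} and {S5}.
No further refinement is possible. Final partition (5 blocks): {S0} | {S2} | {S6} | {S4} | {S5}.
S5 and S6 end up in different blocks, so they are distinguishable. For instance, the string 'ε' is accepted from only S6.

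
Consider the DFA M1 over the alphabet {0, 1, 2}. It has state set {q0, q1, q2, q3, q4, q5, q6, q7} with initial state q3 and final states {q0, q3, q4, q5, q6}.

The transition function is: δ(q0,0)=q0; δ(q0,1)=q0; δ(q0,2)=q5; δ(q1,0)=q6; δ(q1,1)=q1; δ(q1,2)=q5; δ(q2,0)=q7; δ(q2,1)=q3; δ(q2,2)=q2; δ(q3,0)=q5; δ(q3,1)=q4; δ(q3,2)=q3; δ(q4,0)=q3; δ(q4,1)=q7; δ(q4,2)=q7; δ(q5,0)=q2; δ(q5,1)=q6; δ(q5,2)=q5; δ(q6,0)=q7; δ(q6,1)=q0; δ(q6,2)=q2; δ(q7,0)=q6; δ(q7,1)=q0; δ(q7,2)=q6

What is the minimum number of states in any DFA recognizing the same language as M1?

7

First remove the unreachable states {q1}; 7 states remain.
Initial partition by acceptance: {q0,q3,q4,q5,q6} | {q2,q7}.
Split {q0,q3,q4,q5,q6} by δ(·,0) → {q0,q3,q4} and {q5,q6}.
Split {q0,q3,q4} by δ(·,0) → {q0,q4} and {q3}.
On input 0, block {q0,q4} splits into {q0} and {q4}.
On input 0, block {q2,q7} splits into {q2} and {q7}.
Refine {q5,q6} on symbol 0: members go to different blocks, giving {q5} and {q6}.
No further refinement is possible. Final partition (7 blocks): {q0} | {q2} | {q5} | {q3} | {q4} | {q7} | {q6}.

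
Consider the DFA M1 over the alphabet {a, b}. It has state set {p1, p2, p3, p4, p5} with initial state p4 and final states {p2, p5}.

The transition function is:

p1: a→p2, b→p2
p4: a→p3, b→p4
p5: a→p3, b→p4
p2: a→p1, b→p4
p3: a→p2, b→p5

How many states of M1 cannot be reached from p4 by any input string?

Exploring from p4, all states are eventually visited, so none are unreachable.

0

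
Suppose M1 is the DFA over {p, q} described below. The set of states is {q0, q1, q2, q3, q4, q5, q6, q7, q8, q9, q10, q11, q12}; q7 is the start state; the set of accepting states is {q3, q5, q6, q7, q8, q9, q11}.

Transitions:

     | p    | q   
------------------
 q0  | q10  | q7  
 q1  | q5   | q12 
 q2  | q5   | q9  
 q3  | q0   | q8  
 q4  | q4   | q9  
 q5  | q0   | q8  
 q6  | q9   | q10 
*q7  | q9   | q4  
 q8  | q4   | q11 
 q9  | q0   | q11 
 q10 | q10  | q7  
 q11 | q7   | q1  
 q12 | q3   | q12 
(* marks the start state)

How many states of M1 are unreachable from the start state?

BFS from q7 reaches {q0, q1, q3, q4, q5, q7, q8, q9, q10, q11, q12}; the 2 state(s) q2, q6 are never visited.

2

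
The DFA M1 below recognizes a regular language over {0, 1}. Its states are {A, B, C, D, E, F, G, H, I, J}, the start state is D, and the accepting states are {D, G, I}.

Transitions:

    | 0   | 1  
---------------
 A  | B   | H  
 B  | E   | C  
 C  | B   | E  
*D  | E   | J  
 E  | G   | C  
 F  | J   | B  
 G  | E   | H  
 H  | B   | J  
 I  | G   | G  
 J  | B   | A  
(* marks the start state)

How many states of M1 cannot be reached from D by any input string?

2

BFS from D reaches {A, B, C, D, E, G, H, J}; the 2 state(s) F, I are never visited.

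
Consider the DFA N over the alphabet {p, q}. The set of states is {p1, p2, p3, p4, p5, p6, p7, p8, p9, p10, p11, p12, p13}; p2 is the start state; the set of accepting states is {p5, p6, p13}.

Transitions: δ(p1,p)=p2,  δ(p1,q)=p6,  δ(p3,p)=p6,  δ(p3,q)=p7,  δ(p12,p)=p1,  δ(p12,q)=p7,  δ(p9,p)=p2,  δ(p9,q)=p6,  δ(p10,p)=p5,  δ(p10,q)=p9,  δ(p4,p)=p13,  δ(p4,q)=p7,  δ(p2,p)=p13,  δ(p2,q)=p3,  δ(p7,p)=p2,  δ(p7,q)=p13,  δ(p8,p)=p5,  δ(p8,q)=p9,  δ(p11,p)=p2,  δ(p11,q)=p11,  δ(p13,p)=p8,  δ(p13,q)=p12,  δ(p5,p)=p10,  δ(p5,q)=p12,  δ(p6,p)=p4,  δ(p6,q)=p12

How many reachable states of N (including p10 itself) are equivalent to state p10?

4

First remove the unreachable states {p11}; 12 states remain.
Start with accepting vs non-accepting: {p5,p6,p13} | {p1,p2,p3,p4,p7,p8,p9,p10,p12}.
Refine {p1,p2,p3,p4,p7,p8,p9,p10,p12} on symbol p: members go to different blocks, giving {p2,p3,p4,p8,p10} and {p1,p7,p9,p12}.
Split {p2,p3,p4,p8,p10} by δ(·,q) → {p3,p4,p8,p10} and {p2}.
Refine {p1,p7,p9,p12} on symbol p: members go to different blocks, giving {p1,p7,p9} and {p12}.
Stable partition: {p5,p6,p13} | {p3,p4,p8,p10} | {p1,p7,p9} | {p2} | {p12} — 5 equivalence classes.
State p10 belongs to the block {p3,p4,p8,p10}, which has 4 states.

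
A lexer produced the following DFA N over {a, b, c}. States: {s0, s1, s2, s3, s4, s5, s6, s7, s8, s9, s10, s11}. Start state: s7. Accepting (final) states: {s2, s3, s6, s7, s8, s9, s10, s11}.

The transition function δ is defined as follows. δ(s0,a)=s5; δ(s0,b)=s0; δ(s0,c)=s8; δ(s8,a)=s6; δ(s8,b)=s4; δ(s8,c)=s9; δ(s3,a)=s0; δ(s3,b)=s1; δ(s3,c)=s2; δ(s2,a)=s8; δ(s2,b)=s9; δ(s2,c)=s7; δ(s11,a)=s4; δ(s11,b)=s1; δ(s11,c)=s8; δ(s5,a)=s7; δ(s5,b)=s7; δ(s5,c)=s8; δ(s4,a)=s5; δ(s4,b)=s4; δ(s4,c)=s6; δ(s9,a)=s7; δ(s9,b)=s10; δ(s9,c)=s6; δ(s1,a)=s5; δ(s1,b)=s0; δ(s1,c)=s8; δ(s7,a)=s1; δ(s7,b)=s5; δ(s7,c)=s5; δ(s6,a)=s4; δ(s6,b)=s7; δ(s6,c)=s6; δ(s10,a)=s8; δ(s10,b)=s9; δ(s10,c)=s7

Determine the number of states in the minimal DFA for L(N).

8

Reachable states from the start: {s0,s1,s4,s5,s6,s7,s8,s9,s10}. Unreachable: {s2,s3,s11} — drop them.
Initial partition by acceptance: {s6,s7,s8,s9,s10} | {s0,s1,s4,s5}.
Refine {s6,s7,s8,s9,s10} on symbol a: members go to different blocks, giving {s8,s9,s10} and {s6,s7}.
Split {s8,s9,s10} by δ(·,a) → {s8,s9} and {s10}.
Refine {s8,s9} on symbol b: members go to different blocks, giving {s8} and {s9}.
Split {s0,s1,s4,s5} by δ(·,a) → {s0,s1,s4} and {s5}.
On input c, block {s0,s1,s4} splits into {s0,s1} and {s4}.
On input a, block {s6,s7} splits into {s6} and {s7}.
Stable partition: {s8} | {s0,s1} | {s6} | {s10} | {s9} | {s5} | {s4} | {s7} — 8 equivalence classes.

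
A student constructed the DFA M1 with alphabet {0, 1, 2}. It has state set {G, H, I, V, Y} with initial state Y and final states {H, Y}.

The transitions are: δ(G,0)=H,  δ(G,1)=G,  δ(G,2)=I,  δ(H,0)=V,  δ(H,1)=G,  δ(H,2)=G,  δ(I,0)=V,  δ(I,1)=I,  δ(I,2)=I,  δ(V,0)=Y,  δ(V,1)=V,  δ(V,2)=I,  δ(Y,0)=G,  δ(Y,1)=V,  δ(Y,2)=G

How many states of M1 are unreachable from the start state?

Every one of the 5 states is reachable from Y.

0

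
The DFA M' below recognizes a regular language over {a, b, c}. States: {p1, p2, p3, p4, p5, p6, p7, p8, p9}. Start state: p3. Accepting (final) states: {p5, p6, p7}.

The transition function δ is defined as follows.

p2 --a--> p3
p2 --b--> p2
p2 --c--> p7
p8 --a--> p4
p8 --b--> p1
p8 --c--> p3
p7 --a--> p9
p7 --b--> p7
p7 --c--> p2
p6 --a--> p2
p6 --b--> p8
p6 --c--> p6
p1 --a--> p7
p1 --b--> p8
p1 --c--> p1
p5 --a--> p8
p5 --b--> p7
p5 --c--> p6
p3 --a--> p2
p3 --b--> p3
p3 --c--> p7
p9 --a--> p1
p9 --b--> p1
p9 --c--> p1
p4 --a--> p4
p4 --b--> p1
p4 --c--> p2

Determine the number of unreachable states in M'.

2

No path from p3 leads to p5, p6; the other 7 states are all reachable.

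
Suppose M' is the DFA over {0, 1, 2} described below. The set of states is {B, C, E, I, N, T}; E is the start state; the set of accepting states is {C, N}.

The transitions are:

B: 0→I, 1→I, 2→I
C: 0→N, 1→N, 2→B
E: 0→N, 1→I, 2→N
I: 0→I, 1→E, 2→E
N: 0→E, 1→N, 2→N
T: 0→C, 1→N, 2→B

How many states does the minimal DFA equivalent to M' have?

3

States {B,C,T} cannot be reached from the start state, so discard them.
Start with accepting vs non-accepting: {N} | {E,I}.
On input 0, block {E,I} splits into {E} and {I}.
The partition is now stable with 3 blocks: {N} | {E} | {I}.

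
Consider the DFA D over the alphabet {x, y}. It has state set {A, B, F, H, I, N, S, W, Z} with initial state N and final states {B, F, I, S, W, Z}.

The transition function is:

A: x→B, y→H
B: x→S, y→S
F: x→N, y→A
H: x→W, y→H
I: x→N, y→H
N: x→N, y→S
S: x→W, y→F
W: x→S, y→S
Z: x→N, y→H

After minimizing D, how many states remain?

5

States {I,Z} cannot be reached from the start state, so discard them.
Initial partition by acceptance: {B,F,S,W} | {A,H,N}.
Refine {B,F,S,W} on symbol x: members go to different blocks, giving {B,S,W} and {F}.
On input y, block {B,S,W} splits into {B,W} and {S}.
Refine {A,H,N} on symbol x: members go to different blocks, giving {A,H} and {N}.
No further refinement is possible. Final partition (5 blocks): {B,W} | {A,H} | {F} | {S} | {N}.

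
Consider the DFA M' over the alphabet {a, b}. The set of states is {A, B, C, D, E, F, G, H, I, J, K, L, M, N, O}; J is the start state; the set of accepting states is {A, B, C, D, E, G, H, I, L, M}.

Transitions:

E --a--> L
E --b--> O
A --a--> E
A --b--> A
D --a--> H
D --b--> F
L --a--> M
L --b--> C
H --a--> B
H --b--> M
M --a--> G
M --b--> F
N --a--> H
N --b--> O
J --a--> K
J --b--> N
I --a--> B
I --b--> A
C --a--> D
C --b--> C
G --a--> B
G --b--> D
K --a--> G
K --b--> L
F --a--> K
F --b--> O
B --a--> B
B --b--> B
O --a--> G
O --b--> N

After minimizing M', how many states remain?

First remove the unreachable states {A,E,I}; 12 states remain.
Initial partition by acceptance: {B,C,D,G,H,L,M} | {F,J,K,N,O}.
Refine {B,C,D,G,H,L,M} on symbol b: members go to different blocks, giving {B,C,G,H,L} and {D,M}.
Split {B,C,G,H,L} by δ(·,a) → {B,G,H} and {C,L}.
Refine {B,G,H} on symbol b: members go to different blocks, giving {G,H} and {B}.
Refine {F,J,K,N,O} on symbol a: members go to different blocks, giving {K,N,O} and {F,J}.
Split {K,N,O} by δ(·,b) → {N,O} and {K}.
Stable partition: {G,H} | {N,O} | {D,M} | {C,L} | {B} | {F,J} | {K} — 7 equivalence classes.

7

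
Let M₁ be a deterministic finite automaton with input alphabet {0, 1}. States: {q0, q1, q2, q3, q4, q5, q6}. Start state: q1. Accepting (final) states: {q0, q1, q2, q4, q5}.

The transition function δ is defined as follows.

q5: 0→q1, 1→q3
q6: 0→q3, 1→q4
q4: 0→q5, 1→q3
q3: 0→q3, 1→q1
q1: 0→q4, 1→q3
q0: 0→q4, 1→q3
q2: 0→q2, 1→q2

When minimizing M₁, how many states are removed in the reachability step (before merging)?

3

No path from q1 leads to q0, q2, q6; the other 4 states are all reachable.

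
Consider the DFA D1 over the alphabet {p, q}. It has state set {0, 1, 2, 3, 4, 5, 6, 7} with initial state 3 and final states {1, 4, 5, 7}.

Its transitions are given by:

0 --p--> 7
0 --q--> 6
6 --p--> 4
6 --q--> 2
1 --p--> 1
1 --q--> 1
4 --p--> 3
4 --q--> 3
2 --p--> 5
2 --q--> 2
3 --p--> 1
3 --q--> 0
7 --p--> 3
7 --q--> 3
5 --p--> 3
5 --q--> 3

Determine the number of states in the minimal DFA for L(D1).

Start with accepting vs non-accepting: {1,4,5,7} | {0,2,3,6}.
On input p, block {1,4,5,7} splits into {4,5,7} and {1}.
Split {0,2,3,6} by δ(·,p) → {0,2,6} and {3}.
Stable partition: {4,5,7} | {0,2,6} | {1} | {3} — 4 equivalence classes.

4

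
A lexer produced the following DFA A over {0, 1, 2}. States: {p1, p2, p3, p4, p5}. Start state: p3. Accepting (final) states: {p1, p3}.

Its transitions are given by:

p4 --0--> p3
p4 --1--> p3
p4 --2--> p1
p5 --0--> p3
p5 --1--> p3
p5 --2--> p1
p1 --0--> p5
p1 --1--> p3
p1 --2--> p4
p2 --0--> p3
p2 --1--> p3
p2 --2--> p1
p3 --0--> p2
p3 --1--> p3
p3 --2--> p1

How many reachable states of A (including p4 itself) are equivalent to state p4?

3

Every state is reachable, so we keep all 5.
P0 = {p1,p3} | {p2,p4,p5}.
On input 2, block {p1,p3} splits into {p1} and {p3}.
No further refinement is possible. Final partition (3 blocks): {p1} | {p2,p4,p5} | {p3}.
The equivalence class containing p4 is {p2,p4,p5}, of size 3.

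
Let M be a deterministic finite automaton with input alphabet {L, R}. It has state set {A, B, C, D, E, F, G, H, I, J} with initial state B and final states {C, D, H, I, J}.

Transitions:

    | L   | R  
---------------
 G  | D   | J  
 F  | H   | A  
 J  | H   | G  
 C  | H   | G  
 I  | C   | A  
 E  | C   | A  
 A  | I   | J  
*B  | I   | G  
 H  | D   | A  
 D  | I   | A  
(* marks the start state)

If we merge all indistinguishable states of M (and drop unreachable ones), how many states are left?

First remove the unreachable states {E,F}; 8 states remain.
Initial partition by acceptance: {C,D,H,I,J} | {A,B,G}.
Refine {A,B,G} on symbol R: members go to different blocks, giving {A,G} and {B}.
Stable partition: {C,D,H,I,J} | {A,G} | {B} — 3 equivalence classes.

3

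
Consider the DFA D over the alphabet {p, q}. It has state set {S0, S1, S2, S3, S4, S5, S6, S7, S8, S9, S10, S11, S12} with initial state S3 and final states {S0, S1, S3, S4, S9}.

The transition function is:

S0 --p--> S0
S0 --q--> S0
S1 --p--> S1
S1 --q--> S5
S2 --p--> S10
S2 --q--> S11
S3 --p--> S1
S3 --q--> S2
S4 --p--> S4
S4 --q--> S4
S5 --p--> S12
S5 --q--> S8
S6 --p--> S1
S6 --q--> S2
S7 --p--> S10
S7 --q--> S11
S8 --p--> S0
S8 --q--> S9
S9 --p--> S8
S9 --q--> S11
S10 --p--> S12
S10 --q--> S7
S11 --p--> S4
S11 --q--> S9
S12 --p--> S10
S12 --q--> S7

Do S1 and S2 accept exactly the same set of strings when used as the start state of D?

States {S6} cannot be reached from the start state, so discard them.
P0 = {S0,S1,S3,S4,S9} | {S2,S5,S7,S8,S10,S11,S12}.
Refine {S0,S1,S3,S4,S9} on symbol p: members go to different blocks, giving {S0,S1,S3,S4} and {S9}.
Refine {S0,S1,S3,S4} on symbol q: members go to different blocks, giving {S0,S4} and {S1,S3}.
Split {S2,S5,S7,S8,S10,S11,S12} by δ(·,p) → {S2,S5,S7,S10,S12} and {S8,S11}.
Refine {S2,S5,S7,S10,S12} on symbol q: members go to different blocks, giving {S2,S5,S7} and {S10,S12}.
Stable partition: {S0,S4} | {S2,S5,S7} | {S9} | {S1,S3} | {S8,S11} | {S10,S12} — 6 equivalence classes.
S1 and S2 end up in different blocks, so they are distinguishable. For instance, the string 'ε' is accepted from only S1.

No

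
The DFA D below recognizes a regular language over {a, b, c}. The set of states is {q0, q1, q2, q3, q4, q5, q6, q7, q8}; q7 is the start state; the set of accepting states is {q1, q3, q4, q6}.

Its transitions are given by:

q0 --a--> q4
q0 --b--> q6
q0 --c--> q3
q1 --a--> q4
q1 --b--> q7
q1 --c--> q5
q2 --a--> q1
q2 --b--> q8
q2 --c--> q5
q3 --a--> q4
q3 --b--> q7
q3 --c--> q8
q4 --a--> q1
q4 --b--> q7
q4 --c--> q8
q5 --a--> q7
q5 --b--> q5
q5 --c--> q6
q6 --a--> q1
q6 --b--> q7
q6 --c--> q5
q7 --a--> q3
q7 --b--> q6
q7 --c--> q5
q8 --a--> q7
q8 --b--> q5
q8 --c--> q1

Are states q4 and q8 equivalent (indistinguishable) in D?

No

First remove the unreachable states {q0,q2}; 7 states remain.
P0 = {q1,q3,q4,q6} | {q5,q7,q8}.
Split {q5,q7,q8} by δ(·,a) → {q5,q8} and {q7}.
Stable partition: {q1,q3,q4,q6} | {q5,q8} | {q7} — 3 equivalence classes.
q4 and q8 end up in different blocks, so they are distinguishable. For instance, the string 'ε' is accepted from only q4.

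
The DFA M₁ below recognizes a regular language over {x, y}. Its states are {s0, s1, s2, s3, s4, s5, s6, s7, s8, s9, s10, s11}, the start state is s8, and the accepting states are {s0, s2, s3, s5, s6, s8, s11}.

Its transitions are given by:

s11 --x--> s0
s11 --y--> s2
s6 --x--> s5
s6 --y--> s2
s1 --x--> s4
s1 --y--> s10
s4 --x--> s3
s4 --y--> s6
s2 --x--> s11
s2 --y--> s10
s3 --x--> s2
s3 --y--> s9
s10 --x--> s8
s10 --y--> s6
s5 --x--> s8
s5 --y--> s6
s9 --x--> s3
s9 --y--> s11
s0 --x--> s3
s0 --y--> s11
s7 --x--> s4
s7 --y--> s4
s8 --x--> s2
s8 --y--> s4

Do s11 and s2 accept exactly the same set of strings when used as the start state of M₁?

Reachable states from the start: {s0,s2,s3,s4,s5,s6,s8,s9,s10,s11}. Unreachable: {s1,s7} — drop them.
P0 = {s0,s2,s3,s5,s6,s8,s11} | {s4,s9,s10}.
On input y, block {s0,s2,s3,s5,s6,s8,s11} splits into {s0,s5,s6,s11} and {s2,s3,s8}.
Split {s0,s5,s6,s11} by δ(·,x) → {s0,s5} and {s6,s11}.
Refine {s2,s3,s8} on symbol x: members go to different blocks, giving {s3,s8} and {s2}.
The partition is now stable with 5 blocks: {s0,s5} | {s4,s9,s10} | {s3,s8} | {s6,s11} | {s2}.
s11 and s2 end up in different blocks, so they are distinguishable. For instance, the string 'y' is accepted from only s11.

No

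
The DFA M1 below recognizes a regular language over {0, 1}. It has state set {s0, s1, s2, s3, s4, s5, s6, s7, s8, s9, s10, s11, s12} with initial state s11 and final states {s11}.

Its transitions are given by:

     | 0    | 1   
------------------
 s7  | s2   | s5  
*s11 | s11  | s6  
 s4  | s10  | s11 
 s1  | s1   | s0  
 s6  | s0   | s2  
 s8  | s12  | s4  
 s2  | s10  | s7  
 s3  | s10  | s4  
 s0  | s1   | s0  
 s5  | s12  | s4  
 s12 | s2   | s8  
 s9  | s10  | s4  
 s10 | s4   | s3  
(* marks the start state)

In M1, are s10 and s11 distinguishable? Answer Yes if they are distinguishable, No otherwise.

States {s9} cannot be reached from the start state, so discard them.
Initial partition by acceptance: {s11} | {s0,s1,s2,s3,s4,s5,s6,s7,s8,s10,s12}.
Split {s0,s1,s2,s3,s4,s5,s6,s7,s8,s10,s12} by δ(·,1) → {s0,s1,s2,s3,s5,s6,s7,s8,s10,s12} and {s4}.
Split {s0,s1,s2,s3,s5,s6,s7,s8,s10,s12} by δ(·,0) → {s0,s1,s2,s3,s5,s6,s7,s8,s12} and {s10}.
Refine {s0,s1,s2,s3,s5,s6,s7,s8,s12} on symbol 0: members go to different blocks, giving {s0,s1,s5,s6,s7,s8,s12} and {s2,s3}.
Refine {s0,s1,s5,s6,s7,s8,s12} on symbol 0: members go to different blocks, giving {s0,s1,s5,s6,s8} and {s7,s12}.
Split {s0,s1,s5,s6,s8} by δ(·,0) → {s0,s1,s6} and {s5,s8}.
On input 1, block {s0,s1,s6} splits into {s0,s1} and {s6}.
On input 1, block {s2,s3} splits into {s2} and {s3}.
Stable partition: {s11} | {s0,s1} | {s4} | {s10} | {s2} | {s7,s12} | {s5,s8} | {s6} | {s3} — 9 equivalence classes.
s10 and s11 end up in different blocks, so they are distinguishable. For instance, the string 'ε' is accepted from only s11.

Yes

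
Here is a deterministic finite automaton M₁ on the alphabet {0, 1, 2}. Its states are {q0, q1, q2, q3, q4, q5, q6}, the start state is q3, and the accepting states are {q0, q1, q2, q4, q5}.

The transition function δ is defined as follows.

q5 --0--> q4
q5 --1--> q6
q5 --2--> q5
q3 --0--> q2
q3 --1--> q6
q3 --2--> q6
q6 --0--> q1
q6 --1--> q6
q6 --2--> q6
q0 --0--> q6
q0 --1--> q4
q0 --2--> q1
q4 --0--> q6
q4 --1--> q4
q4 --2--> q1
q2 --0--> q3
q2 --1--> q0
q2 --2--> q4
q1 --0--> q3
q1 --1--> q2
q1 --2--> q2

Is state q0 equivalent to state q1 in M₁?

Yes

Reachable states from the start: {q0,q1,q2,q3,q4,q6}. Unreachable: {q5} — drop them.
Start with accepting vs non-accepting: {q0,q1,q2,q4} | {q3,q6}.
Stable partition: {q0,q1,q2,q4} | {q3,q6} — 2 equivalence classes.
q0 and q1 lie in the same block of the stable partition, so they are equivalent — no string distinguishes them.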